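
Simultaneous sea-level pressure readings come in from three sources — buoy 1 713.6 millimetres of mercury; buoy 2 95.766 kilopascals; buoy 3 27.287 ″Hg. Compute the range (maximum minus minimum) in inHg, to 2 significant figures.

0.99 inHg

buoy 1: 713.6 mmHg = 28.0945 inHg.
buoy 2: 95.766 kPa = 28.2797 inHg.
Spread: 28.2797 − 27.2870 = 0.99 inHg.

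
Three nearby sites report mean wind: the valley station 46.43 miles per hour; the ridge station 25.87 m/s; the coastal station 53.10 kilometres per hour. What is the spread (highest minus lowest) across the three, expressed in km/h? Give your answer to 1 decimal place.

the valley station: 46.43 mph = 74.722 km/h.
the ridge station: 25.87 m/s = 93.132 km/h.
Spread: 93.132 − 53.100 = 40.0 km/h.

40.0 km/h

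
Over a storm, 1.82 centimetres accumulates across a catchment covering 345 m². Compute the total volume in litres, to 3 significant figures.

6280 litres

Depth: 1.82 cm × 10 = 18.2 mm.
1 mm over 1 m² is 1 L, so volume = 18.2 × 345 = 6279 L ≈ 6280 L.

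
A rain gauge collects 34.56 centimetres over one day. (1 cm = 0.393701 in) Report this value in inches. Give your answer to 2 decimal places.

1 cm = 0.393701 in, so 34.56 × 0.393701 = 13.61 in.

13.61 in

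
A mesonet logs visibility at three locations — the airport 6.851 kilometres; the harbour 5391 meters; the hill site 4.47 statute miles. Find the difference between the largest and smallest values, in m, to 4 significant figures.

the airport: 6.851 km = 6851.00 m.
the hill site: 4.47 SM = 7193.77 m.
Spread: 7193.77 − 5391.00 = 1803 m.

1803 m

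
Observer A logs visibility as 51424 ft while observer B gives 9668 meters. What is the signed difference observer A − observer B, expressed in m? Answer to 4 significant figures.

observer A: 51424 ft = 15674.04 m.
Difference: 15674.04 − 9668.00 = 6006 m.

6006 m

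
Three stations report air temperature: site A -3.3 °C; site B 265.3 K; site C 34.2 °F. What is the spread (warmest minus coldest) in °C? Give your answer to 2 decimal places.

site B: 265.3 K = -7.850 °C.
site C: 34.2 °F = 1.222 °C.
Spread: 1.222 − (-7.850) = 9.072 °C.

9.07 °C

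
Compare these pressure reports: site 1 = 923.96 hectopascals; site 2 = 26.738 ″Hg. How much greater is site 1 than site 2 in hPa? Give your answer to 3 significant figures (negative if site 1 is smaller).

site 2: 26.738 inHg = 905.453 hPa.
Difference: 923.960 − 905.453 = 18.5 hPa.

18.5 hPa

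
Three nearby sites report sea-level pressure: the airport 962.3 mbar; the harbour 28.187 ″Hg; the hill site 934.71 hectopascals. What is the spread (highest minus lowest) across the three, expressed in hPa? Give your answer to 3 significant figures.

27.6 hPa

the airport: 962.3 mb = 962.300 hPa.
the harbour: 28.187 inHg = 954.521 hPa.
Spread: 962.300 − 934.710 = 27.6 hPa.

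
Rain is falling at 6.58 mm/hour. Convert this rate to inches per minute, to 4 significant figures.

0.004318 in/minute

6.58 mm/hour × 0.0393701 in/mm × 0.0166667 hour/minute = 0.004318 in/minute.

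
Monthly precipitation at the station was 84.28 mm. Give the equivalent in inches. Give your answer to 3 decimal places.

3.318 in

1 mm = 0.0393701 in, so 84.28 × 0.0393701 = 3.318 in.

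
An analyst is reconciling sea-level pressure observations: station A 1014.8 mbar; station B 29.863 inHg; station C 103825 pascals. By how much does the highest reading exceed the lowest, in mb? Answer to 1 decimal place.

27.0 mb

station B: 29.863 inHg = 1011.277 mb.
station C: 103825 Pa = 1038.250 mb.
Spread: 1038.250 − 1011.277 = 27.0 mb.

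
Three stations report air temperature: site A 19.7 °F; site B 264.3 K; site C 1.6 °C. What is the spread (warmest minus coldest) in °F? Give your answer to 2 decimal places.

18.81 °F

site A: 19.7 °F = -6.833 °C.
site B: 264.3 K = -8.850 °C.
Spread: 1.600 − (-8.850) = 10.450 °C = 18.81 °F.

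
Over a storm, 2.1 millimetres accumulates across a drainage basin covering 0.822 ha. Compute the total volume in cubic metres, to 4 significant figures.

Area: 0.822 ha = 8220 m².
1 mm over 1 m² is 1 L, so volume = 2.1 × 8220 = 17262 L = 17.26 m³.

17.26 cubic metres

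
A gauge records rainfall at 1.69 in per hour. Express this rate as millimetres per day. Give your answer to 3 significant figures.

1.69 in/hour × 25.4 mm/in × 24 hour/day = 1030 mm/day.

1030 mm/day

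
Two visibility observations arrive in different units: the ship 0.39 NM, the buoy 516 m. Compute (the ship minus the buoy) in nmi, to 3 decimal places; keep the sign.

the buoy: 516 m = 0.27862 nmi.
Difference: 0.39000 − 0.27862 = 0.111 nmi.

0.111 nmi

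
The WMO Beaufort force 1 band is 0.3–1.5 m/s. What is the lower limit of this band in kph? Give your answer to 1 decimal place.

1.1 km/h

0.3–1.5 m/s × 3.6 = 1.1–5.4 km/h.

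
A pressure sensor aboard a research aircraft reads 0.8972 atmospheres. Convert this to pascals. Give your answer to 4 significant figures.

90910 Pa

1 atm = 101325 Pa, so 0.8972 × 101325 = 90910 Pa.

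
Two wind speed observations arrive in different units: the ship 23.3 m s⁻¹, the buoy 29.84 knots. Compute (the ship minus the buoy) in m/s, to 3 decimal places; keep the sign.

the buoy: 29.84 kt = 15.35102 m/s.
Difference: 23.30000 − 15.35102 = 7.949 m/s.

7.949 m/s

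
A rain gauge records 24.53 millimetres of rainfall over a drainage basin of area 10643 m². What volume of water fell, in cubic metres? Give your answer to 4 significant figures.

1 mm over 1 m² is 1 L, so volume = 24.53 × 10643 = 261072.79 L = 261.1 m³.

261.1 cubic metres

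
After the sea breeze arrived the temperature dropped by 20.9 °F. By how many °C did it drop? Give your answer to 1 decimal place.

11.6 °C

For a temperature change the 32° offset cancels: Δ°C = 20.9 × 0.5556 = 11.6 °C.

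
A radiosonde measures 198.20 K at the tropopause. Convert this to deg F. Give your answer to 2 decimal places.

-102.91 °F

First to °C: -74.95 °C.
Then to °F: -102.91 °F.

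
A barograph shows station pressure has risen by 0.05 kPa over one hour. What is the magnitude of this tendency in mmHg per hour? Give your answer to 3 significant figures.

0.375 mmHg per hour

0.05 kPa / 1 h × 7.50062 mmHg/kPa = 0.375 mmHg/h.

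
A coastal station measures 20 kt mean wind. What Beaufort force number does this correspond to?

Beaufort force 5

20 kt lies in the Beaufort 5 band (fresh breeze, 17–21 kt).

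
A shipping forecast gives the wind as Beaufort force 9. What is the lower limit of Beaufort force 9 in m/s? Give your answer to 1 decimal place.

20.8 m/s

Beaufort 9 (strong gale) spans 20.8–24.4 m/s.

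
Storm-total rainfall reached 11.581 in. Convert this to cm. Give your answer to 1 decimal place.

1 in = 2.54 cm, so 11.581 × 2.54 = 29.4 cm.

29.4 cm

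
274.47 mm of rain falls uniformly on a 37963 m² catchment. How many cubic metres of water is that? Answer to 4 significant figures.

10420 cubic metres

1 mm over 1 m² is 1 L, so volume = 274.47 × 37963 = 10419705 L = 10420 m³.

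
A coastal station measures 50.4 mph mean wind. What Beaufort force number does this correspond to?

50.4 mph = 22.5 m/s, which is Beaufort 9 (strong gale, 20.8–24.4 m/s).

Beaufort force 9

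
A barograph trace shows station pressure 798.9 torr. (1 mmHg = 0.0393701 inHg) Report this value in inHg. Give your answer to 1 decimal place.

31.5 inHg

1 mmHg = 0.0393701 inHg, so 798.9 × 0.0393701 = 31.5 inHg.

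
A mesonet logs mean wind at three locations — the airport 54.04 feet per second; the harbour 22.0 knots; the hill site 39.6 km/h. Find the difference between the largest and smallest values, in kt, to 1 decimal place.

the airport: 54.04 ft/s = 32.018 kt.
the hill site: 39.6 km/h = 21.382 kt.
Spread: 32.018 − 21.382 = 10.6 kt.

10.6 kt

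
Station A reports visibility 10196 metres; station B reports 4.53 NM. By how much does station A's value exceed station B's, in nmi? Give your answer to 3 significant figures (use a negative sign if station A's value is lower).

0.975 nmi

station A: 10196 m = 5.50540 nmi.
Difference: 5.50540 − 4.53000 = 0.975 nmi.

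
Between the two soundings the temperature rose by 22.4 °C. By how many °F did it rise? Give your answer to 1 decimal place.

A change of 1 °C equals a change of 1.8 °F: Δ°F = 22.4 × 1.8 = 40.3 °F.

40.3 °F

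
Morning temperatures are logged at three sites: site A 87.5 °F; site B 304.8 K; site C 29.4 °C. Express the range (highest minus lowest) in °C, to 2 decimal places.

2.25 °C

site A: 87.5 °F = 30.833 °C.
site B: 304.8 K = 31.650 °C.
Spread: 31.650 − 29.400 = 2.250 °C.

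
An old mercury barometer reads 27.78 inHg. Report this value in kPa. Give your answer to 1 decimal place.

1 inHg = 3.38639 kPa, so 27.78 × 3.38639 = 94.1 kPa.

94.1 kPa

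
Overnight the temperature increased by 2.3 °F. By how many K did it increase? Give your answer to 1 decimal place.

For a temperature change the 32° offset cancels: ΔK = 2.3 × 0.5556 = 1.3 K.

1.3 K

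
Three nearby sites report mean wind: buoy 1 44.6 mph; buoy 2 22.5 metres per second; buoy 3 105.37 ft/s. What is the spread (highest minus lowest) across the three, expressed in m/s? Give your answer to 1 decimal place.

12.2 m/s

buoy 1: 44.6 mph = 19.938 m/s.
buoy 3: 105.37 ft/s = 32.117 m/s.
Spread: 32.117 − 19.938 = 12.2 m/s.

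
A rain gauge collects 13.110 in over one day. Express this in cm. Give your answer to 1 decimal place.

1 in = 2.54 cm, so 13.110 × 2.54 = 33.3 cm.

33.3 cm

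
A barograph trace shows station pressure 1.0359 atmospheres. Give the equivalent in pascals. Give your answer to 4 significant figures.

105000 Pa

1 atm = 101325 Pa, so 1.0359 × 101325 = 105000 Pa.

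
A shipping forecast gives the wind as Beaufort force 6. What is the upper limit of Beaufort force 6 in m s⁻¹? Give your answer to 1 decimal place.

13.8 m/s

Beaufort 6 (strong breeze) spans 10.8–13.8 m/s.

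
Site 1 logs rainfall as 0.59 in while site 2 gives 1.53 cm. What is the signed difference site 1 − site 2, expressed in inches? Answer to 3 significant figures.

-0.0124 in

site 2: 1.53 cm = 0.602362 in.
Difference: 0.590000 − 0.602362 = -0.0124 in.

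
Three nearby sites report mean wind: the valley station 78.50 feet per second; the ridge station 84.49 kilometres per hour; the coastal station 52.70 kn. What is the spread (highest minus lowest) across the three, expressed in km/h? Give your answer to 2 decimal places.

the valley station: 78.50 ft/s = 86.1365 km/h.
the coastal station: 52.70 kt = 97.6004 km/h.
Spread: 97.6004 − 84.4900 = 13.11 km/h.

13.11 km/h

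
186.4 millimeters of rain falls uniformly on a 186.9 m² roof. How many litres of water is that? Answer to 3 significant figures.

34800 litres

1 mm over 1 m² is 1 L, so volume = 186.4 × 186.9 = 34838.16 L ≈ 34800 L.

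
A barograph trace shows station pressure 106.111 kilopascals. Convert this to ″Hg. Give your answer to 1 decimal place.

31.3 inHg

1 kPa = 0.2953 inHg, so 106.111 × 0.2953 = 31.3 inHg.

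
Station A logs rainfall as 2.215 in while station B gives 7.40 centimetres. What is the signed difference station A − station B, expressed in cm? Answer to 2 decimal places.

-1.77 cm

station A: 2.215 in = 5.6261 cm.
Difference: 5.6261 − 7.4000 = -1.77 cm.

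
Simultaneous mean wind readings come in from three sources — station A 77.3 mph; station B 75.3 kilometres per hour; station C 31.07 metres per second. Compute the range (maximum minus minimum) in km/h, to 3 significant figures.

49.1 km/h

station A: 77.3 mph = 124.402 km/h.
station C: 31.07 m/s = 111.852 km/h.
Spread: 124.402 − 75.300 = 49.1 km/h.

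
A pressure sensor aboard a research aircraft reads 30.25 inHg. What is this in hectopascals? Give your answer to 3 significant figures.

1 inHg = 33.8639 hPa, so 30.25 × 33.8639 = 1020 hPa.

1020 hPa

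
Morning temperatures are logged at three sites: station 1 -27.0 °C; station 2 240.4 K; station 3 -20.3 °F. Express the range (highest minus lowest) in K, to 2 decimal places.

station 2: 240.4 K = -32.750 °C.
station 3: -20.3 °F = -29.056 °C.
Spread: (-27.000) − (-32.750) = 5.750 °C.

5.75 K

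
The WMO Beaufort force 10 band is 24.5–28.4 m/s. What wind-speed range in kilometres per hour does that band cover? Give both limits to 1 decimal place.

24.5–28.4 m/s × 3.6 = 88.2–102.2 km/h.

88.2 to 102.2 km/h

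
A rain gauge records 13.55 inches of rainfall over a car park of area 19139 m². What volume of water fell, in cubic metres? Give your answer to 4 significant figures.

6587 cubic metres

Depth: 13.55 in × 25.4 = 344.17 mm.
1 mm over 1 m² is 1 L, so volume = 344.17 × 19139 = 6587069.6 L = 6587 m³.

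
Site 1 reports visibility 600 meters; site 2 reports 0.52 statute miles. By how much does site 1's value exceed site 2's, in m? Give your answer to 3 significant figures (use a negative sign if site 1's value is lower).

site 2: 0.52 SM = 836.86 m.
Difference: 600.00 − 836.86 = -237 m.

-237 m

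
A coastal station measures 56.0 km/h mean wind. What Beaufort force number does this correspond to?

Beaufort force 7

56.0 km/h = 15.6 m/s, which is Beaufort 7 (near gale, 13.9–17.1 m/s).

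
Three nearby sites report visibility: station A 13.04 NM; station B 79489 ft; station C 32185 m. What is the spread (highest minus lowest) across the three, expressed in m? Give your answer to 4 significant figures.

8035 m

station A: 13.04 nmi = 24150.08 m.
station B: 79489 ft = 24228.25 m.
Spread: 32185.00 − 24150.08 = 8035 m.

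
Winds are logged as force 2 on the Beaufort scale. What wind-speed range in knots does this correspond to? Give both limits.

4 to 6 kt

Beaufort 2 (light breeze) spans 4–6 knots.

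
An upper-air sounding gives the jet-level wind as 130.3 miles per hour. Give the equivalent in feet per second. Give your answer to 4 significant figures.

1 mph = 1.46667 ft/s, so 130.3 × 1.46667 = 191.1 ft/s.

191.1 ft/s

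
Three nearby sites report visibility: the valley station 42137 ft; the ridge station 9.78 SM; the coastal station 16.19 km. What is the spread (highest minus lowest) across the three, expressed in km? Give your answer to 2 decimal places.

3.35 km

the valley station: 42137 ft = 12.8434 km.
the ridge station: 9.78 SM = 15.7394 km.
Spread: 16.1900 − 12.8434 = 3.35 km.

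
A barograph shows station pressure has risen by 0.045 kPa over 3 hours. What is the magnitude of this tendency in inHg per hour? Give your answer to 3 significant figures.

0.00443 inHg per hour

0.045 kPa / 3 h × 0.2953 inHg/kPa = 0.00443 inHg/h.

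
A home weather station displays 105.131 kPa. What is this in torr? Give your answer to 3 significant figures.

789 mmHg

1 kPa = 7.50062 mmHg, so 105.131 × 7.50062 = 789 mmHg.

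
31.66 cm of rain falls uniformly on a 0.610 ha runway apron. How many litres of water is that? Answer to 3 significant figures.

1930000 litres

Depth: 31.66 cm × 10 = 316.6 mm.
Area: 0.610 ha = 6100 m².
1 mm over 1 m² is 1 L, so volume = 316.6 × 6100 = 1931260 L ≈ 1930000 L.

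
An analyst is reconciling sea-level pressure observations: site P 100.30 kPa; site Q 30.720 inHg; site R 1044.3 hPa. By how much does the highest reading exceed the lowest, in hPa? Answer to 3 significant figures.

site P: 100.30 kPa = 1003.000 hPa.
site Q: 30.720 inHg = 1040.299 hPa.
Spread: 1044.300 − 1003.000 = 41.3 hPa.

41.3 hPa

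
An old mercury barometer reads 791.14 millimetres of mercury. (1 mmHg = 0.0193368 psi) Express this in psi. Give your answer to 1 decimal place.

1 mmHg = 0.0193368 psi, so 791.14 × 0.0193368 = 15.3 psi.

15.3 psi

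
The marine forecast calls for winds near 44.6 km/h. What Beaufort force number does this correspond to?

44.6 km/h = 12.4 m/s, which is Beaufort 6 (strong breeze, 10.8–13.8 m/s).

Beaufort force 6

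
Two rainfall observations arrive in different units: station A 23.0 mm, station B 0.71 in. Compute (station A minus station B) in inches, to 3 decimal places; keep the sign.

0.196 in

station A: 23.0 mm = 0.90551 in.
Difference: 0.90551 − 0.71000 = 0.196 in.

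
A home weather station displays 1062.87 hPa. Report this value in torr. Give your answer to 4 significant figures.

797.2 mmHg

1 hPa = 0.750062 mmHg, so 1062.87 × 0.750062 = 797.2 mmHg.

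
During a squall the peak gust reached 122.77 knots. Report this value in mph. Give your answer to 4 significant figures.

141.3 mph

1 kt = 1.15078 mph, so 122.77 × 1.15078 = 141.3 mph.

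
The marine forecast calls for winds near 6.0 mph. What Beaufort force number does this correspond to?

6.0 mph = 2.7 m/s, which is Beaufort 2 (light breeze, 1.6–3.3 m/s).

Beaufort force 2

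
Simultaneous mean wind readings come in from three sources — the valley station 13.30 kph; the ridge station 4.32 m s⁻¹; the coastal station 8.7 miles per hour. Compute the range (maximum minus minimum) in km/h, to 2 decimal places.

2.25 km/h

the ridge station: 4.32 m/s = 15.5520 km/h.
the coastal station: 8.7 mph = 14.0013 km/h.
Spread: 15.5520 − 13.3000 = 2.25 km/h.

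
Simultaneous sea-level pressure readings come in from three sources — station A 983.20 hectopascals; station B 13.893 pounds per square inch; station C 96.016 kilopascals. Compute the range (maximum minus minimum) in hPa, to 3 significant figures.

station B: 13.893 psi = 957.889 hPa.
station C: 96.016 kPa = 960.160 hPa.
Spread: 983.200 − 957.889 = 25.3 hPa.

25.3 hPa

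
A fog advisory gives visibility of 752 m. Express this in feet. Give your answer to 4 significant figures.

1 m = 3.28084 ft, so 752 × 3.28084 = 2467 ft.

2467 ft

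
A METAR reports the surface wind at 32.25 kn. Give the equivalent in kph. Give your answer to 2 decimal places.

1 kt = 1.852 km/h, so 32.25 × 1.852 = 59.73 km/h.

59.73 km/h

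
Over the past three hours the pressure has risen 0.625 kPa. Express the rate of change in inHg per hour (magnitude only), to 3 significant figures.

0.625 kPa / 3 h × 0.2953 inHg/kPa = 0.0615 inHg/h.

0.0615 inHg per hour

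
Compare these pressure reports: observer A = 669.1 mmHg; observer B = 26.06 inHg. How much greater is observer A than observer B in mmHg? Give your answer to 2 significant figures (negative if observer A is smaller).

observer B: 26.06 inHg = 661.924 mmHg.
Difference: 669.100 − 661.924 = 7.2 mmHg.

7.2 mmHg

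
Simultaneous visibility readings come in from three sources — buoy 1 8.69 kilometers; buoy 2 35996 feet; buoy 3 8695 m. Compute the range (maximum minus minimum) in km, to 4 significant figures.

buoy 2: 35996 ft = 10.97158 km.
buoy 3: 8695 m = 8.69500 km.
Spread: 10.97158 − 8.69000 = 2.282 km.

2.282 km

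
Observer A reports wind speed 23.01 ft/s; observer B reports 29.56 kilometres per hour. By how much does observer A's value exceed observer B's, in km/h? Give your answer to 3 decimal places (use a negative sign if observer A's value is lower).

observer A: 23.01 ft/s = 25.24841 km/h.
Difference: 25.24841 − 29.56000 = -4.312 km/h.

-4.312 km/h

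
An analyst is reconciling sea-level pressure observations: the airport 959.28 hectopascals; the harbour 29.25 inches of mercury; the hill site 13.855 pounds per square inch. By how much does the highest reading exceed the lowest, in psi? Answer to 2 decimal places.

0.51 psi

the airport: 959.28 hPa = 13.9132 psi.
the harbour: 29.25 inHg = 14.3663 psi.
Spread: 14.3663 − 13.8550 = 0.51 psi.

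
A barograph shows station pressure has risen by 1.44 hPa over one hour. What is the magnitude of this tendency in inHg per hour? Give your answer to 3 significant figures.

1.44 hPa / 1 h × 0.02953 inHg/hPa = 0.0425 inHg/h.

0.0425 inHg per hour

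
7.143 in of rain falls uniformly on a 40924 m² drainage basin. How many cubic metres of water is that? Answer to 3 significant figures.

7420 cubic metres

Depth: 7.143 in × 25.4 = 181.4322 mm.
1 mm over 1 m² is 1 L, so volume = 181.4322 × 40924 = 7424931.4 L = 7420 m³.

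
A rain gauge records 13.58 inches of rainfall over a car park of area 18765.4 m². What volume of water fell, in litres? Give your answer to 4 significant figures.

Depth: 13.58 in × 25.4 = 344.932 mm.
1 mm over 1 m² is 1 L, so volume = 344.932 × 18765.4 = 6472787 L ≈ 6473000 L.

6473000 litres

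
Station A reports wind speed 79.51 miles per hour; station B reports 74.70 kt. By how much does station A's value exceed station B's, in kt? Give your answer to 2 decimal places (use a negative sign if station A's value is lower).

station A: 79.51 mph = 69.0923 kt.
Difference: 69.0923 − 74.7000 = -5.61 kt.

-5.61 kt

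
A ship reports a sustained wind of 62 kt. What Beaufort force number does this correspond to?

Beaufort force 11

62 kt lies in the Beaufort 11 band (violent storm, 56–63 kt).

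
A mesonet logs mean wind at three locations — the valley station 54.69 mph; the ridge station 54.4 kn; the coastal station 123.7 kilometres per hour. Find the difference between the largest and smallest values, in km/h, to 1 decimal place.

the valley station: 54.69 mph = 88.015 km/h.
the ridge station: 54.4 kt = 100.749 km/h.
Spread: 123.700 − 88.015 = 35.7 km/h.

35.7 km/h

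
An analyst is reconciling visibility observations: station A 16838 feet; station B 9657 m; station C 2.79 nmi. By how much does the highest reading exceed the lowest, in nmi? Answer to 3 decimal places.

station A: 16838 ft = 2.77118 nmi.
station B: 9657 m = 5.21436 nmi.
Spread: 5.21436 − 2.77118 = 2.443 nmi.

2.443 nmi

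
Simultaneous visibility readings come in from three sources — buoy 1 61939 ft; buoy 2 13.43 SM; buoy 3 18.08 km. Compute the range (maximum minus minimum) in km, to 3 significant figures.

3.53 km

buoy 1: 61939 ft = 18.8790 km.
buoy 2: 13.43 SM = 21.6135 km.
Spread: 21.6135 − 18.0800 = 3.53 km.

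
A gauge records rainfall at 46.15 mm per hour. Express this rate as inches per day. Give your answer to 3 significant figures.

46.15 mm/hour × 0.0393701 in/mm × 24 hour/day = 43.6 in/day.

43.6 in/day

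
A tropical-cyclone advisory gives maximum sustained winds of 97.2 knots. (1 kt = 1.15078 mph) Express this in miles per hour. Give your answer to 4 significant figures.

1 kt = 1.15078 mph, so 97.2 × 1.15078 = 111.9 mph.

111.9 mph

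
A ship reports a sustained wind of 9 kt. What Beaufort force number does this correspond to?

Beaufort force 3

9 kt lies in the Beaufort 3 band (gentle breeze, 7–10 kt).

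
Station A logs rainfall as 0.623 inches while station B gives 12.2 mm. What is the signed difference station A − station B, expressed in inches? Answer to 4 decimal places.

0.1427 in

station B: 12.2 mm = 0.480315 in.
Difference: 0.623000 − 0.480315 = 0.1427 in.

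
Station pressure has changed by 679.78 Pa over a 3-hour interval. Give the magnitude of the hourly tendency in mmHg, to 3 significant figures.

1.70 mmHg per hour

679.78 Pa / 3 h × 0.00750062 mmHg/Pa = 1.70 mmHg/h.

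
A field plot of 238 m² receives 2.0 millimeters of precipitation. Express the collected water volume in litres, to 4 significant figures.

1 mm over 1 m² is 1 L, so volume = 2 × 238 = 476 L ≈ 476.0 L.

476.0 litres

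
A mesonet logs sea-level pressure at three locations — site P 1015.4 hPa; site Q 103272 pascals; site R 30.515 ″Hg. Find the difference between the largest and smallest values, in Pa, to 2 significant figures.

site P: 1015.4 hPa = 101540.00 Pa.
site R: 30.515 inHg = 103335.66 Pa.
Spread: 103335.66 − 101540.00 = 1800 Pa.

1800 Pa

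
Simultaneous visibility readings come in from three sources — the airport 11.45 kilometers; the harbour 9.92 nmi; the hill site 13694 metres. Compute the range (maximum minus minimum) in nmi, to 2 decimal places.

3.74 nmi

the airport: 11.45 km = 6.1825 nmi.
the hill site: 13694 m = 7.3942 nmi.
Spread: 9.9200 − 6.1825 = 3.74 nmi.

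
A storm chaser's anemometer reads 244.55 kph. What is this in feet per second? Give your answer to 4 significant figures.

222.9 ft/s

1 km/h = 0.911344 ft/s, so 244.55 × 0.911344 = 222.9 ft/s.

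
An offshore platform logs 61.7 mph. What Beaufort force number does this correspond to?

61.7 mph = 27.6 m/s, which is Beaufort 10 (storm, 24.5–28.4 m/s).

Beaufort force 10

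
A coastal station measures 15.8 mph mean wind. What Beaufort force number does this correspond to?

15.8 mph = 7.1 m/s, which is Beaufort 4 (moderate breeze, 5.5–7.9 m/s).

Beaufort force 4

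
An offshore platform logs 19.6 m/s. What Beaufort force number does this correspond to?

19.6 m/s lies in the Beaufort 8 band (gale, 17.2–20.7 m/s).

Beaufort force 8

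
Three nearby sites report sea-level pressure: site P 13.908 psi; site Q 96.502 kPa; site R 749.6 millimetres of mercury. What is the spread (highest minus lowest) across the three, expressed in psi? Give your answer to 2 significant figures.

0.59 psi

site Q: 96.502 kPa = 13.9964 psi.
site R: 749.6 mmHg = 14.4948 psi.
Spread: 14.4948 − 13.9080 = 0.59 psi.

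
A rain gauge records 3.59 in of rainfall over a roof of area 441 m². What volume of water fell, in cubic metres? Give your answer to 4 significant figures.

40.21 cubic metres

Depth: 3.59 in × 25.4 = 91.186 mm.
1 mm over 1 m² is 1 L, so volume = 91.186 × 441 = 40213.026 L = 40.21 m³.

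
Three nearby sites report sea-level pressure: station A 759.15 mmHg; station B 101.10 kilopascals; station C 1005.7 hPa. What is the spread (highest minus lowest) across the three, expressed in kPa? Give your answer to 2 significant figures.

station A: 759.15 mmHg = 101.2117 kPa.
station C: 1005.7 hPa = 100.5700 kPa.
Spread: 101.2117 − 100.5700 = 0.64 kPa.

0.64 kPa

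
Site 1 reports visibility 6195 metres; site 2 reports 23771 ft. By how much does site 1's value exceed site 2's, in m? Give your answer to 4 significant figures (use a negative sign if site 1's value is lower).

site 2: 23771 ft = 7245.40 m.
Difference: 6195.00 − 7245.40 = -1050 m.

-1050 m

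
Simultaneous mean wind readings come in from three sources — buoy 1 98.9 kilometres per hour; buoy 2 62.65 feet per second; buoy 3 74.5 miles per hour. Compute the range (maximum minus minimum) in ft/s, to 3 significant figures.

46.6 ft/s

buoy 1: 98.9 km/h = 90.132 ft/s.
buoy 3: 74.5 mph = 109.267 ft/s.
Spread: 109.267 − 62.650 = 46.6 ft/s.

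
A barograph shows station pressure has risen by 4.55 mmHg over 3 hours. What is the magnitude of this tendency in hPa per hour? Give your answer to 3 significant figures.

4.55 mmHg / 3 h × 1.33322 hPa/mmHg = 2.02 hPa/h.

2.02 hPa per hour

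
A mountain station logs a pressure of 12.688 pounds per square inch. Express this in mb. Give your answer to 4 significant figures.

1 psi = 68.9476 mb, so 12.688 × 68.9476 = 874.8 mb.

874.8 mb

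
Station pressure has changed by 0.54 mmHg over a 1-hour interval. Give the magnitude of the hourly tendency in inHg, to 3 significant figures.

0.54 mmHg / 1 h × 0.0393701 inHg/mmHg = 0.0213 inHg/h.

0.0213 inHg per hour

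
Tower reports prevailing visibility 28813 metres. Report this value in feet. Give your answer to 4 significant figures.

1 m = 3.28084 ft, so 28813 × 3.28084 = 94530 ft.

94530 ft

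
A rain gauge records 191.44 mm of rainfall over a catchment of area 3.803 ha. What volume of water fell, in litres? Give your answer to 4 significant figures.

7280000 litres

Area: 3.803 ha = 38030 m².
1 mm over 1 m² is 1 L, so volume = 191.44 × 38030 = 7280463.2 L ≈ 7280000 L.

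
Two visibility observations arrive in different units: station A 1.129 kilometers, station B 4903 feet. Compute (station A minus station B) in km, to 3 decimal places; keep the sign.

station B: 4903 ft = 1.49443 km.
Difference: 1.12900 − 1.49443 = -0.365 km.

-0.365 km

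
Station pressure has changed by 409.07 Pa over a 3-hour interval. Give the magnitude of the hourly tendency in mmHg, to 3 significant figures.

1.02 mmHg per hour

409.07 Pa / 3 h × 0.00750062 mmHg/Pa = 1.02 mmHg/h.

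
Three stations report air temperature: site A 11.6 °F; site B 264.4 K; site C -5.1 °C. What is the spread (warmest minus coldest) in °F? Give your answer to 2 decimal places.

site A: 11.6 °F = -11.333 °C.
site B: 264.4 K = -8.750 °C.
Spread: (-5.100) − (-11.333) = 6.233 °C = 11.22 °F.

11.22 °F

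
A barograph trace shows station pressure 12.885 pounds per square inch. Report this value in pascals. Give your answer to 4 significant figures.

88840 Pa

1 psi = 6894.76 Pa, so 12.885 × 6894.76 = 88840 Pa.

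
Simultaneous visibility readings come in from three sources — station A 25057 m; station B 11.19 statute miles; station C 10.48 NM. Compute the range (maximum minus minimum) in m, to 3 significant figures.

7050 m

station B: 11.19 SM = 18008.56 m.
station C: 10.48 nmi = 19408.96 m.
Spread: 25057.00 − 18008.56 = 7050 m.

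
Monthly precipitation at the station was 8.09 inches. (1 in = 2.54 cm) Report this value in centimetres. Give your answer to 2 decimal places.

1 in = 2.54 cm, so 8.09 × 2.54 = 20.55 cm.

20.55 cm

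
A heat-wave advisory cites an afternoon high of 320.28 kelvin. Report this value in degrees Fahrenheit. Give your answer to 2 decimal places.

First to °C: 47.13 °C.
Then to °F: 116.83 °F.

116.83 °F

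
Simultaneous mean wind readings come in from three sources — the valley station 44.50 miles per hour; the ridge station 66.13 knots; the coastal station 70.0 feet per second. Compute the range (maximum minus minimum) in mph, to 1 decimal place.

31.6 mph

the ridge station: 66.13 kt = 76.101 mph.
the coastal station: 70.0 ft/s = 47.727 mph.
Spread: 76.101 − 44.500 = 31.6 mph.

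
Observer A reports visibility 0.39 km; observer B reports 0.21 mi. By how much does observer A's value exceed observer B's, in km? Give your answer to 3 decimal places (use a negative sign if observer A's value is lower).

0.052 km

observer B: 0.21 SM = 0.33796 km.
Difference: 0.39000 − 0.33796 = 0.052 km.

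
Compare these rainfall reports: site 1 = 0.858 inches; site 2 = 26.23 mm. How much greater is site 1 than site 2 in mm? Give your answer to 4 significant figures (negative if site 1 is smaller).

-4.437 mm

site 1: 0.858 in = 21.79320 mm.
Difference: 21.79320 − 26.23000 = -4.437 mm.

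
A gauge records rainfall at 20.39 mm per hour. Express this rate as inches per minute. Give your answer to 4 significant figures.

0.01338 in/minute

20.39 mm/hour × 0.0393701 in/mm × 0.0166667 hour/minute = 0.01338 in/minute.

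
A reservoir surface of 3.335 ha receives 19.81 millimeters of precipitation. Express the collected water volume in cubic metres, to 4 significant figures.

660.7 cubic metres

Area: 3.335 ha = 33350 m².
1 mm over 1 m² is 1 L, so volume = 19.81 × 33350 = 660663.5 L = 660.7 m³.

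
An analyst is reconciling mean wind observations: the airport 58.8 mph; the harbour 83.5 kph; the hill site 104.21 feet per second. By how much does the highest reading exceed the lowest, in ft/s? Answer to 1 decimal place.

28.1 ft/s

the airport: 58.8 mph = 86.240 ft/s.
the harbour: 83.5 km/h = 76.097 ft/s.
Spread: 104.210 − 76.097 = 28.1 ft/s.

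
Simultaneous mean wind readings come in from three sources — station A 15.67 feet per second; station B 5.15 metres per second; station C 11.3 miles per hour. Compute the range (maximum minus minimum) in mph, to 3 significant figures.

station A: 15.67 ft/s = 10.68409 mph.
station B: 5.15 m/s = 11.52022 mph.
Spread: 11.52022 − 10.68409 = 0.836 mph.

0.836 mph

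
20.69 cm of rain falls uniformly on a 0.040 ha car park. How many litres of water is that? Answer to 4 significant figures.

Depth: 20.69 cm × 10 = 206.9 mm.
Area: 0.040 ha = 400 m².
1 mm over 1 m² is 1 L, so volume = 206.9 × 400 = 82760 L.

82760 litres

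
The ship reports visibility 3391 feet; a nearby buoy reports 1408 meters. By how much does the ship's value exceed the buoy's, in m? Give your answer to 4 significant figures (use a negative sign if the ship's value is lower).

the ship: 3391 ft = 1033.577 m.
Difference: 1033.577 − 1408.000 = -374.4 m.

-374.4 m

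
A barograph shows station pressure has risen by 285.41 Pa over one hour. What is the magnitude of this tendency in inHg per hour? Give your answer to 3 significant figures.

285.41 Pa / 1 h × 0.0002953 inHg/Pa = 0.0843 inHg/h.

0.0843 inHg per hour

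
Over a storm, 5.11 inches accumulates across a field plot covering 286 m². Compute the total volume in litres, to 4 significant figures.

Depth: 5.11 in × 25.4 = 129.794 mm.
1 mm over 1 m² is 1 L, so volume = 129.794 × 286 = 37121.084 L ≈ 37120 L.

37120 litres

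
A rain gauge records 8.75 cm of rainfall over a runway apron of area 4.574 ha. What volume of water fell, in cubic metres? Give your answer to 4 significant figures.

Depth: 8.75 cm × 10 = 87.5 mm.
Area: 4.574 ha = 45740 m².
1 mm over 1 m² is 1 L, so volume = 87.5 × 45740 = 4002250 L = 4002 m³.

4002 cubic metres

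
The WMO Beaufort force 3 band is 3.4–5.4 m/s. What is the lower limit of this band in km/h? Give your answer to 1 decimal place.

12.2 km/h

3.4–5.4 m/s × 3.6 = 12.2–19.4 km/h.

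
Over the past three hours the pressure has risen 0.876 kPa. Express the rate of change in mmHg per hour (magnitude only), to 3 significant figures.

2.19 mmHg per hour

0.876 kPa / 3 h × 7.50062 mmHg/kPa = 2.19 mmHg/h.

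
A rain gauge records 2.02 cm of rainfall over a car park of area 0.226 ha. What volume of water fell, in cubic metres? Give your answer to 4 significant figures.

Depth: 2.02 cm × 10 = 20.2 mm.
Area: 0.226 ha = 2260 m².
1 mm over 1 m² is 1 L, so volume = 20.2 × 2260 = 45652 L = 45.65 m³.

45.65 cubic metres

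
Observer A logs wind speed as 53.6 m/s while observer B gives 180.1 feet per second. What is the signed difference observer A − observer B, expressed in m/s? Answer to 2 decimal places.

observer B: 180.1 ft/s = 54.8945 m/s.
Difference: 53.6000 − 54.8945 = -1.29 m/s.

-1.29 m/s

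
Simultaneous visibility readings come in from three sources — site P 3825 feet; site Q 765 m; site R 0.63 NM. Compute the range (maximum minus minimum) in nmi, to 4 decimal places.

site P: 3825 ft = 0.629514 nmi.
site Q: 765 m = 0.413067 nmi.
Spread: 0.630000 − 0.413067 = 0.2169 nmi.

0.2169 nmi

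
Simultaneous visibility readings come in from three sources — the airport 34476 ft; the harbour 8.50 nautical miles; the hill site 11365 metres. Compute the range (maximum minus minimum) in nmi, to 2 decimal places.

the airport: 34476 ft = 5.6740 nmi.
the hill site: 11365 m = 6.1366 nmi.
Spread: 8.5000 − 5.6740 = 2.83 nmi.

2.83 nmi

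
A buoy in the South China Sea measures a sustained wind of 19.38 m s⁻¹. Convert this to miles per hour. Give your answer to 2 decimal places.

43.35 mph

1 m/s = 2.23694 mph, so 19.38 × 2.23694 = 43.35 mph.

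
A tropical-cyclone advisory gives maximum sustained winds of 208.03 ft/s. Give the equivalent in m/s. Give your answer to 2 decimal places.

1 ft/s = 0.3048 m/s, so 208.03 × 0.3048 = 63.41 m/s.

63.41 m/s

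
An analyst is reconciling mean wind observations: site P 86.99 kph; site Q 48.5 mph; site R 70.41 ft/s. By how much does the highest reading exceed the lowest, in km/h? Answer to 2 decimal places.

9.73 km/h

site Q: 48.5 mph = 78.0532 km/h.
site R: 70.41 ft/s = 77.2595 km/h.
Spread: 86.9900 − 77.2595 = 9.73 km/h.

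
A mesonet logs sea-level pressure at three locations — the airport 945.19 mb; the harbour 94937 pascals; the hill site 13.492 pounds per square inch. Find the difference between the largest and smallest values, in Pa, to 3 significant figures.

1910 Pa

the airport: 945.19 mb = 94519.00 Pa.
the hill site: 13.492 psi = 93024.07 Pa.
Spread: 94937.00 − 93024.07 = 1910 Pa.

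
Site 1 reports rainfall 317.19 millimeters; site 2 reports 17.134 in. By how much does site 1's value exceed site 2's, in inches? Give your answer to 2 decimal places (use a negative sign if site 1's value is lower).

site 1: 317.19 mm = 12.4878 in.
Difference: 12.4878 − 17.1340 = -4.65 in.

-4.65 in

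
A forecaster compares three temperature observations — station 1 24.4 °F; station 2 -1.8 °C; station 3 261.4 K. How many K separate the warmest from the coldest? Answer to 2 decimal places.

station 1: 24.4 °F = -4.222 °C.
station 3: 261.4 K = -11.750 °C.
Spread: (-1.800) − (-11.750) = 9.950 °C.

9.95 K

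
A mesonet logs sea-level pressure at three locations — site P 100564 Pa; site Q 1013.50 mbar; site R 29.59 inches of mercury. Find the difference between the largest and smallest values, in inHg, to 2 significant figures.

0.34 inHg

site P: 100564 Pa = 29.6965 inHg.
site Q: 1013.50 mb = 29.9286 inHg.
Spread: 29.9286 − 29.5900 = 0.34 inHg.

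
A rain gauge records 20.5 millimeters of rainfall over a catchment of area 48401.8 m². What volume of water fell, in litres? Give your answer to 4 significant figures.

1 mm over 1 m² is 1 L, so volume = 20.5 × 48401.8 = 992236.9 L ≈ 992200 L.

992200 litres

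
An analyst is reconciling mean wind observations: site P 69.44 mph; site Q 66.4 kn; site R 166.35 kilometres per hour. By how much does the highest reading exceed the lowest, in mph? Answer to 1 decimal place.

33.9 mph

site Q: 66.4 kt = 76.412 mph.
site R: 166.35 km/h = 103.365 mph.
Spread: 103.365 − 69.440 = 33.9 mph.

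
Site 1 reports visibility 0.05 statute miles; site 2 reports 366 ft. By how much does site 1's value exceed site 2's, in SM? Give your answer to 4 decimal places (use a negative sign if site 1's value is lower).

-0.0193 SM

site 2: 366 ft = 0.069318 SM.
Difference: 0.050000 − 0.069318 = -0.0193 SM.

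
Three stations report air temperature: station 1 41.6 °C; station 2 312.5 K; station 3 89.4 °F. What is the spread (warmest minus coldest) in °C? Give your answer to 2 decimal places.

station 2: 312.5 K = 39.350 °C.
station 3: 89.4 °F = 31.889 °C.
Spread: 41.600 − 31.889 = 9.711 °C.

9.71 °C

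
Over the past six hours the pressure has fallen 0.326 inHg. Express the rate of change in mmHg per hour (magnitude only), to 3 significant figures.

0.326 inHg / 6 h × 25.4 mmHg/inHg = 1.38 mmHg/h.

1.38 mmHg per hour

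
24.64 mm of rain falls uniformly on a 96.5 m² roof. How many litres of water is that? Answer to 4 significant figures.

1 mm over 1 m² is 1 L, so volume = 24.64 × 96.5 = 2377.76 L ≈ 2378 L.

2378 litres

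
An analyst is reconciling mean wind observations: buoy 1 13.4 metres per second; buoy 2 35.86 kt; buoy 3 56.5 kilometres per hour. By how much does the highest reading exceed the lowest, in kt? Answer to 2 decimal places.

buoy 1: 13.4 m/s = 26.0475 kt.
buoy 3: 56.5 km/h = 30.5076 kt.
Spread: 35.8600 − 26.0475 = 9.81 kt.

9.81 kt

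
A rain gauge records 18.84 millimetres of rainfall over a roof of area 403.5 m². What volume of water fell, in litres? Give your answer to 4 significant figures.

7602 litres

1 mm over 1 m² is 1 L, so volume = 18.84 × 403.5 = 7601.94 L ≈ 7602 L.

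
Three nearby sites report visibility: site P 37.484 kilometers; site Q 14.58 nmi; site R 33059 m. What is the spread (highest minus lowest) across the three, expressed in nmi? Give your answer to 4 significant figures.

site P: 37.484 km = 20.23974 nmi.
site R: 33059 m = 17.85043 nmi.
Spread: 20.23974 − 14.58000 = 5.660 nmi.

5.660 nmi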